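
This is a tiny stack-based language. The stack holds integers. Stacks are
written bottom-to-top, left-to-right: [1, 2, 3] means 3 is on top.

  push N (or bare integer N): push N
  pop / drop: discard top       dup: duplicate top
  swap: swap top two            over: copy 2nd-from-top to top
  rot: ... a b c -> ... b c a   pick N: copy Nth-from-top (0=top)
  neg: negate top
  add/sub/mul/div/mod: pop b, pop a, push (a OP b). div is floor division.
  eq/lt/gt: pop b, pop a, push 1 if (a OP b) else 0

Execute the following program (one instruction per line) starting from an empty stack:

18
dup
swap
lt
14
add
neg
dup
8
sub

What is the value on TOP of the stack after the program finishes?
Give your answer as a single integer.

Answer: -22

Derivation:
After 'push 18': [18]
After 'dup': [18, 18]
After 'swap': [18, 18]
After 'lt': [0]
After 'push 14': [0, 14]
After 'add': [14]
After 'neg': [-14]
After 'dup': [-14, -14]
After 'push 8': [-14, -14, 8]
After 'sub': [-14, -22]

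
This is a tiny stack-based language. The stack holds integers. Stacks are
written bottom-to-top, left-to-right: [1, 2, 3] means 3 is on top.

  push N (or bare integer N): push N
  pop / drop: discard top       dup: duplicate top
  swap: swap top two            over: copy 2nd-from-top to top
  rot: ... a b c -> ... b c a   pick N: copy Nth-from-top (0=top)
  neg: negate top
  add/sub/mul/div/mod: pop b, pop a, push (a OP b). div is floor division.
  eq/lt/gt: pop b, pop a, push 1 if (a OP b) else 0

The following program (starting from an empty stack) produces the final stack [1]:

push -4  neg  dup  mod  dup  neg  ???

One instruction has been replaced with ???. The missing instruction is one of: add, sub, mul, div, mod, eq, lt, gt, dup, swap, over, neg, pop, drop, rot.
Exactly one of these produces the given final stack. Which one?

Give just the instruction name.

Stack before ???: [0, 0]
Stack after ???:  [1]
The instruction that transforms [0, 0] -> [1] is: eq

Answer: eq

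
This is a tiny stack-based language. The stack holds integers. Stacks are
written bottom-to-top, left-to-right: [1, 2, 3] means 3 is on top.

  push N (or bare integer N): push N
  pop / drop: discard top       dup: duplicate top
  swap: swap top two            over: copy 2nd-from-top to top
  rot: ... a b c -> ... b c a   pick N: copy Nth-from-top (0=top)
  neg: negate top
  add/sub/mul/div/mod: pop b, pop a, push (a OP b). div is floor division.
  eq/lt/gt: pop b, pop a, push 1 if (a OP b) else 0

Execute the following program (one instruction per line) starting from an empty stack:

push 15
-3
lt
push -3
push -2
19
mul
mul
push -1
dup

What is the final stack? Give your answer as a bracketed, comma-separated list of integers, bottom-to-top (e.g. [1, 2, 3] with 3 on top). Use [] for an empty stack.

After 'push 15': [15]
After 'push -3': [15, -3]
After 'lt': [0]
After 'push -3': [0, -3]
After 'push -2': [0, -3, -2]
After 'push 19': [0, -3, -2, 19]
After 'mul': [0, -3, -38]
After 'mul': [0, 114]
After 'push -1': [0, 114, -1]
After 'dup': [0, 114, -1, -1]

Answer: [0, 114, -1, -1]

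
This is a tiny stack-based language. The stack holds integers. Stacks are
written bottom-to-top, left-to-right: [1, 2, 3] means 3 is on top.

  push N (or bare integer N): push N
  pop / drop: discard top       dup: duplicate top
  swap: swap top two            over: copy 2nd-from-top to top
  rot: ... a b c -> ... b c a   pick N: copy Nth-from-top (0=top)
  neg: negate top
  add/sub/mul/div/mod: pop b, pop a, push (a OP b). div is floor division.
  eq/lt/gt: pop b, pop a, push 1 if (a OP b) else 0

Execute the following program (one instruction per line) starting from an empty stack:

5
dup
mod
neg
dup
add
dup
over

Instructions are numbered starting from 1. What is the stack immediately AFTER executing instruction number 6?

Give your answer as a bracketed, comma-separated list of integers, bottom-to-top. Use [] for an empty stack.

Step 1 ('5'): [5]
Step 2 ('dup'): [5, 5]
Step 3 ('mod'): [0]
Step 4 ('neg'): [0]
Step 5 ('dup'): [0, 0]
Step 6 ('add'): [0]

Answer: [0]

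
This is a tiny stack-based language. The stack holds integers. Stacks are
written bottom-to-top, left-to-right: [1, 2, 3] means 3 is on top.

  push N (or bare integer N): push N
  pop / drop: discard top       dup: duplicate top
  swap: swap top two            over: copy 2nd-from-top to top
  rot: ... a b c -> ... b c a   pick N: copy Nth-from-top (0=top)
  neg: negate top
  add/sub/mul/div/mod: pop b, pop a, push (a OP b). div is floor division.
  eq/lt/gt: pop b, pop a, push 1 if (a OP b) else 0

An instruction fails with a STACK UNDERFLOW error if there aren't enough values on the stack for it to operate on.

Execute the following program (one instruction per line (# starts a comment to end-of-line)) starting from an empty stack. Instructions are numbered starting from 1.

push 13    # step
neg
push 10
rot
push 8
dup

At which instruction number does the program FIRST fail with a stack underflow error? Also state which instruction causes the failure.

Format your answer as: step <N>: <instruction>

Step 1 ('push 13'): stack = [13], depth = 1
Step 2 ('neg'): stack = [-13], depth = 1
Step 3 ('push 10'): stack = [-13, 10], depth = 2
Step 4 ('rot'): needs 3 value(s) but depth is 2 — STACK UNDERFLOW

Answer: step 4: rot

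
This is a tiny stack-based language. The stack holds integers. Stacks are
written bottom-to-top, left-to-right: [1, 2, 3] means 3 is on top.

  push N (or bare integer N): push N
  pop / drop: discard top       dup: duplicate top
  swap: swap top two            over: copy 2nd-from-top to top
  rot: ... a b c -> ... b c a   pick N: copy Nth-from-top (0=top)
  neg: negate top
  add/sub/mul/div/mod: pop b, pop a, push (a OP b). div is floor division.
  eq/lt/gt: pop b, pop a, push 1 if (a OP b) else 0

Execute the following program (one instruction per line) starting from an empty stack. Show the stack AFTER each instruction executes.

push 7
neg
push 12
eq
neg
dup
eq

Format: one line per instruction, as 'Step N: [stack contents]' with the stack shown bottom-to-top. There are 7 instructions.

Step 1: [7]
Step 2: [-7]
Step 3: [-7, 12]
Step 4: [0]
Step 5: [0]
Step 6: [0, 0]
Step 7: [1]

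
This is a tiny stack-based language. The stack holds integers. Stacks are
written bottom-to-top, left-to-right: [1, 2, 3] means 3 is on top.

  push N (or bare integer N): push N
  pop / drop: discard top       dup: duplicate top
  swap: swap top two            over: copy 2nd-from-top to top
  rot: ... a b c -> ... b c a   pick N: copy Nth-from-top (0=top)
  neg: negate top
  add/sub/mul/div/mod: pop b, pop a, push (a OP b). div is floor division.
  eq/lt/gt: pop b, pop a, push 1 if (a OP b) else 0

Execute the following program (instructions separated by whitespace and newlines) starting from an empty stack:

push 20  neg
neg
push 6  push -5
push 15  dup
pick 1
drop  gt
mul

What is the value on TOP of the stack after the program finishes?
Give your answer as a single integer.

Answer: 0

Derivation:
After 'push 20': [20]
After 'neg': [-20]
After 'neg': [20]
After 'push 6': [20, 6]
After 'push -5': [20, 6, -5]
After 'push 15': [20, 6, -5, 15]
After 'dup': [20, 6, -5, 15, 15]
After 'pick 1': [20, 6, -5, 15, 15, 15]
After 'drop': [20, 6, -5, 15, 15]
After 'gt': [20, 6, -5, 0]
After 'mul': [20, 6, 0]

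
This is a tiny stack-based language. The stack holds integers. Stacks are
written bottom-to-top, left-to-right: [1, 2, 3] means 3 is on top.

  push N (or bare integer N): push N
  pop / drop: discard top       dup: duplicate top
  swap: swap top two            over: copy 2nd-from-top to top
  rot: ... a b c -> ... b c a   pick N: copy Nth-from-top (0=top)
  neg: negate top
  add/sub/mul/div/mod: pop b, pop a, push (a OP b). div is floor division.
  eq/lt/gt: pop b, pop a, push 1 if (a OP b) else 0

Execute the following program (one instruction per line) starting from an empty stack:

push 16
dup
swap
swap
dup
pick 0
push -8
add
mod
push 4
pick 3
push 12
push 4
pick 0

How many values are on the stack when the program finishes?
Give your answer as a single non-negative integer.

After 'push 16': stack = [16] (depth 1)
After 'dup': stack = [16, 16] (depth 2)
After 'swap': stack = [16, 16] (depth 2)
After 'swap': stack = [16, 16] (depth 2)
After 'dup': stack = [16, 16, 16] (depth 3)
After 'pick 0': stack = [16, 16, 16, 16] (depth 4)
After 'push -8': stack = [16, 16, 16, 16, -8] (depth 5)
After 'add': stack = [16, 16, 16, 8] (depth 4)
After 'mod': stack = [16, 16, 0] (depth 3)
After 'push 4': stack = [16, 16, 0, 4] (depth 4)
After 'pick 3': stack = [16, 16, 0, 4, 16] (depth 5)
After 'push 12': stack = [16, 16, 0, 4, 16, 12] (depth 6)
After 'push 4': stack = [16, 16, 0, 4, 16, 12, 4] (depth 7)
After 'pick 0': stack = [16, 16, 0, 4, 16, 12, 4, 4] (depth 8)

Answer: 8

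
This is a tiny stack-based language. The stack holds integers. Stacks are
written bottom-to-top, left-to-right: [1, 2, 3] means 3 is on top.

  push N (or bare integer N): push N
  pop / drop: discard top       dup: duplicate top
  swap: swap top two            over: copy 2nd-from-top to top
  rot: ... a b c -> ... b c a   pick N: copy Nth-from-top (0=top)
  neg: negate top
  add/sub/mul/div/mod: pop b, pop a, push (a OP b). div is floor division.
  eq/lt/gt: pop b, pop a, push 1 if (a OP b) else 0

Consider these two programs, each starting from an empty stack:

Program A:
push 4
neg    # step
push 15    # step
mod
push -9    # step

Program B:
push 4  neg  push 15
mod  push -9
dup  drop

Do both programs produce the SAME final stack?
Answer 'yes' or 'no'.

Program A trace:
  After 'push 4': [4]
  After 'neg': [-4]
  After 'push 15': [-4, 15]
  After 'mod': [11]
  After 'push -9': [11, -9]
Program A final stack: [11, -9]

Program B trace:
  After 'push 4': [4]
  After 'neg': [-4]
  After 'push 15': [-4, 15]
  After 'mod': [11]
  After 'push -9': [11, -9]
  After 'dup': [11, -9, -9]
  After 'drop': [11, -9]
Program B final stack: [11, -9]
Same: yes

Answer: yes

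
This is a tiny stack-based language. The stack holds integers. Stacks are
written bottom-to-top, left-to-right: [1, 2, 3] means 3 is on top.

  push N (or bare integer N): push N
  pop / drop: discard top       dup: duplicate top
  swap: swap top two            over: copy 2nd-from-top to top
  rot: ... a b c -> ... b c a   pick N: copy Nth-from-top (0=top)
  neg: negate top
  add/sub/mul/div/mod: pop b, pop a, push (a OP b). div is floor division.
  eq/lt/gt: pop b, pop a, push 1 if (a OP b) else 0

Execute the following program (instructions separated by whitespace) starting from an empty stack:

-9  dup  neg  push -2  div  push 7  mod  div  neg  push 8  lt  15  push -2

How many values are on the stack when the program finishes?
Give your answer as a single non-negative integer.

Answer: 3

Derivation:
After 'push -9': stack = [-9] (depth 1)
After 'dup': stack = [-9, -9] (depth 2)
After 'neg': stack = [-9, 9] (depth 2)
After 'push -2': stack = [-9, 9, -2] (depth 3)
After 'div': stack = [-9, -5] (depth 2)
After 'push 7': stack = [-9, -5, 7] (depth 3)
After 'mod': stack = [-9, 2] (depth 2)
After 'div': stack = [-5] (depth 1)
After 'neg': stack = [5] (depth 1)
After 'push 8': stack = [5, 8] (depth 2)
After 'lt': stack = [1] (depth 1)
After 'push 15': stack = [1, 15] (depth 2)
After 'push -2': stack = [1, 15, -2] (depth 3)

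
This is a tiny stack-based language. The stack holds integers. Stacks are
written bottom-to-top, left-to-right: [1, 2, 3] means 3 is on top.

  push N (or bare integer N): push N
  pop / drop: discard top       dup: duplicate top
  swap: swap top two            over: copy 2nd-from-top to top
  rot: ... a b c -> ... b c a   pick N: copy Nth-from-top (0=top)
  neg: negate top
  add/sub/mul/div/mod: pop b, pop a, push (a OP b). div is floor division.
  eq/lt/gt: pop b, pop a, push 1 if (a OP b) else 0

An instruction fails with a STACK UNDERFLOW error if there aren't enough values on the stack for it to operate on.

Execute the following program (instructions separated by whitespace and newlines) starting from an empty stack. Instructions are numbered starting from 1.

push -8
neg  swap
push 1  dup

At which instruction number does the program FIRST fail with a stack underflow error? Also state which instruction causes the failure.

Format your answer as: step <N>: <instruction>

Answer: step 3: swap

Derivation:
Step 1 ('push -8'): stack = [-8], depth = 1
Step 2 ('neg'): stack = [8], depth = 1
Step 3 ('swap'): needs 2 value(s) but depth is 1 — STACK UNDERFLOW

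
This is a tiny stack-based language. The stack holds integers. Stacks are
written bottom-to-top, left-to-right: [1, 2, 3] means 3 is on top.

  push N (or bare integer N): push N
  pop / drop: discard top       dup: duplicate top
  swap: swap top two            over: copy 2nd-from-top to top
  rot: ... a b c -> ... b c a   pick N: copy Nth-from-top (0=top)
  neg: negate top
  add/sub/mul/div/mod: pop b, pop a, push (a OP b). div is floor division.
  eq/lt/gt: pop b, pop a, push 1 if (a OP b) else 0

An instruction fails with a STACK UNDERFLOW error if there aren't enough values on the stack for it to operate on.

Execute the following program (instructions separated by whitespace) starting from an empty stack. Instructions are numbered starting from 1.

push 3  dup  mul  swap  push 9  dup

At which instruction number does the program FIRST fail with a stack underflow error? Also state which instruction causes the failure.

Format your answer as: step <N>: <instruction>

Answer: step 4: swap

Derivation:
Step 1 ('push 3'): stack = [3], depth = 1
Step 2 ('dup'): stack = [3, 3], depth = 2
Step 3 ('mul'): stack = [9], depth = 1
Step 4 ('swap'): needs 2 value(s) but depth is 1 — STACK UNDERFLOW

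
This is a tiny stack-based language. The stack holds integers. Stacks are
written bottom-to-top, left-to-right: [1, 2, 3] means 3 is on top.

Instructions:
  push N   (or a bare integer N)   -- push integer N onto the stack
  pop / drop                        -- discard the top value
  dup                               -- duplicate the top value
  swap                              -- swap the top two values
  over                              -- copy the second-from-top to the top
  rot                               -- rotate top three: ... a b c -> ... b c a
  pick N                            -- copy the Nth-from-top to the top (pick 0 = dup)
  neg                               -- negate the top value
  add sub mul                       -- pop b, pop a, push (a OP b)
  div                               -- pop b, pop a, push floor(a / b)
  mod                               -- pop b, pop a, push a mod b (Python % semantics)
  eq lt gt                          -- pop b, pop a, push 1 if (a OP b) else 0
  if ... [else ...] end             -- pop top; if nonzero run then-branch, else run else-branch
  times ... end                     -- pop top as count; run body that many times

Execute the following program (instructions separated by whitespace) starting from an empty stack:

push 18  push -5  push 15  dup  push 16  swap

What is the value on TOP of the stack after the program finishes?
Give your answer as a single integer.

After 'push 18': [18]
After 'push -5': [18, -5]
After 'push 15': [18, -5, 15]
After 'dup': [18, -5, 15, 15]
After 'push 16': [18, -5, 15, 15, 16]
After 'swap': [18, -5, 15, 16, 15]

Answer: 15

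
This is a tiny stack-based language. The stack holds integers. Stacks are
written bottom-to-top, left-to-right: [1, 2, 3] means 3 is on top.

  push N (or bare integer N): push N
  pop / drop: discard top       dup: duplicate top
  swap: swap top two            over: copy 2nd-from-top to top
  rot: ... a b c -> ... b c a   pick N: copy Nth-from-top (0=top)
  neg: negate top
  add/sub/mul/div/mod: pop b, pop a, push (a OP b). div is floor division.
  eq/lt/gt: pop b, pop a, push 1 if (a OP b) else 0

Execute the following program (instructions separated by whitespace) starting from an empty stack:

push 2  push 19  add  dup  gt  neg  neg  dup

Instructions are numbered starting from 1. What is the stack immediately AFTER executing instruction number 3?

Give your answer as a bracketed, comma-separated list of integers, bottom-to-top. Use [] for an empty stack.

Answer: [21]

Derivation:
Step 1 ('push 2'): [2]
Step 2 ('push 19'): [2, 19]
Step 3 ('add'): [21]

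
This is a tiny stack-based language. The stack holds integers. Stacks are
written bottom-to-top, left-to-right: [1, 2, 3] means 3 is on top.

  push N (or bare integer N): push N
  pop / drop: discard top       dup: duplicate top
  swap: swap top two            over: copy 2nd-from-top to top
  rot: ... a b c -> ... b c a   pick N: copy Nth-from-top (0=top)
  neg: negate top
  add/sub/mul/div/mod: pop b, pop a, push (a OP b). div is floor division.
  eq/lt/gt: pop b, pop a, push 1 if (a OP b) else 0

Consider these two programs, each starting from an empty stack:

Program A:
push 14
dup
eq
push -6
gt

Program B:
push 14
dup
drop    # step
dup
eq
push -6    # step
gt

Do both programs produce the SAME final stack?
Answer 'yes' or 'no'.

Answer: yes

Derivation:
Program A trace:
  After 'push 14': [14]
  After 'dup': [14, 14]
  After 'eq': [1]
  After 'push -6': [1, -6]
  After 'gt': [1]
Program A final stack: [1]

Program B trace:
  After 'push 14': [14]
  After 'dup': [14, 14]
  After 'drop': [14]
  After 'dup': [14, 14]
  After 'eq': [1]
  After 'push -6': [1, -6]
  After 'gt': [1]
Program B final stack: [1]
Same: yes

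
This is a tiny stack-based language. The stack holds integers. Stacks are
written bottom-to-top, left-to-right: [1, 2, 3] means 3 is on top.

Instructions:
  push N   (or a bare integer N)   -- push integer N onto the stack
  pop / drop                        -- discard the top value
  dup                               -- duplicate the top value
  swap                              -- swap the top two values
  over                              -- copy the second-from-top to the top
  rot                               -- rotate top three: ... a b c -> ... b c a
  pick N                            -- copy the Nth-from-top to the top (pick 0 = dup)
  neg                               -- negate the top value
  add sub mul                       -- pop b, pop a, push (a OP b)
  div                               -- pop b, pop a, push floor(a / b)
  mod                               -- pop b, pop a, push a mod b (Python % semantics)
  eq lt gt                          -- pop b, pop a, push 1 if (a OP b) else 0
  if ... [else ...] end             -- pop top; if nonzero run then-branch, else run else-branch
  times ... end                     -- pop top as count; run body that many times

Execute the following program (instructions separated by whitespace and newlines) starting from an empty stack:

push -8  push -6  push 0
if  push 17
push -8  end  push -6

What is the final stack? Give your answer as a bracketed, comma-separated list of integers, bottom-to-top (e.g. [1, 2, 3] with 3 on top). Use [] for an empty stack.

Answer: [-8, -6, -6]

Derivation:
After 'push -8': [-8]
After 'push -6': [-8, -6]
After 'push 0': [-8, -6, 0]
After 'if': [-8, -6]
After 'push -6': [-8, -6, -6]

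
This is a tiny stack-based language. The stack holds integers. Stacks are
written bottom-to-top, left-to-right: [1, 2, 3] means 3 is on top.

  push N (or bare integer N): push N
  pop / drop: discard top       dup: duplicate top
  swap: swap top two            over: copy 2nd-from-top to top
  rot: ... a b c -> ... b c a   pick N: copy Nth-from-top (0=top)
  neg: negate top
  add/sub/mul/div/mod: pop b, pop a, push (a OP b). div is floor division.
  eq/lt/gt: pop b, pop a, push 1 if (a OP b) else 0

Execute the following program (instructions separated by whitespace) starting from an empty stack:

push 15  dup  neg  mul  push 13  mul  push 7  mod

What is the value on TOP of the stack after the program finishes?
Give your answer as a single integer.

After 'push 15': [15]
After 'dup': [15, 15]
After 'neg': [15, -15]
After 'mul': [-225]
After 'push 13': [-225, 13]
After 'mul': [-2925]
After 'push 7': [-2925, 7]
After 'mod': [1]

Answer: 1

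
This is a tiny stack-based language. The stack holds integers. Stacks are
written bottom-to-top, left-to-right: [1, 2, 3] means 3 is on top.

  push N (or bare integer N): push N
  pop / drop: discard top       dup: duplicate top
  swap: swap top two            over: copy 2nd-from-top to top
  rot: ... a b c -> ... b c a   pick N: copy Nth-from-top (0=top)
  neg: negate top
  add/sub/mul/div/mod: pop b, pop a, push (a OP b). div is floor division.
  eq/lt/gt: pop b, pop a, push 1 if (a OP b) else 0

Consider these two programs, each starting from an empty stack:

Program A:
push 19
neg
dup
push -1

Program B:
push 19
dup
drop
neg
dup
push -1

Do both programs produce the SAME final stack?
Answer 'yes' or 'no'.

Program A trace:
  After 'push 19': [19]
  After 'neg': [-19]
  After 'dup': [-19, -19]
  After 'push -1': [-19, -19, -1]
Program A final stack: [-19, -19, -1]

Program B trace:
  After 'push 19': [19]
  After 'dup': [19, 19]
  After 'drop': [19]
  After 'neg': [-19]
  After 'dup': [-19, -19]
  After 'push -1': [-19, -19, -1]
Program B final stack: [-19, -19, -1]
Same: yes

Answer: yes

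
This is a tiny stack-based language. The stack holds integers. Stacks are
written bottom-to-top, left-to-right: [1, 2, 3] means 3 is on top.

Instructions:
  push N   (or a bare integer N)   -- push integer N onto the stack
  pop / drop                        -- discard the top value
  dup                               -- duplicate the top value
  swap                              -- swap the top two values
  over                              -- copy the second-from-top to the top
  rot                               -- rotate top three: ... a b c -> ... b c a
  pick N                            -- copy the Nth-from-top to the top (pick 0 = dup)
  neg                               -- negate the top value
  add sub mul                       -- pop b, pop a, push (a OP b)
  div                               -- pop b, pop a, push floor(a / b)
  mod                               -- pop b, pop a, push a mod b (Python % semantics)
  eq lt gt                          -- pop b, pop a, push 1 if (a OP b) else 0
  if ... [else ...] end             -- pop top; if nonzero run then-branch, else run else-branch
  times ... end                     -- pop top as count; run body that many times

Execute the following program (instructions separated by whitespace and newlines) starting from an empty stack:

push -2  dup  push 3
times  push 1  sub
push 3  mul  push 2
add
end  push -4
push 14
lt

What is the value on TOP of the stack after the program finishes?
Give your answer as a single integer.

After 'push -2': [-2]
After 'dup': [-2, -2]
After 'push 3': [-2, -2, 3]
After 'times': [-2, -2]
After 'push 1': [-2, -2, 1]
After 'sub': [-2, -3]
After 'push 3': [-2, -3, 3]
After 'mul': [-2, -9]
After 'push 2': [-2, -9, 2]
After 'add': [-2, -7]
  ...
After 'add': [-2, -22]
After 'push 1': [-2, -22, 1]
After 'sub': [-2, -23]
After 'push 3': [-2, -23, 3]
After 'mul': [-2, -69]
After 'push 2': [-2, -69, 2]
After 'add': [-2, -67]
After 'push -4': [-2, -67, -4]
After 'push 14': [-2, -67, -4, 14]
After 'lt': [-2, -67, 1]

Answer: 1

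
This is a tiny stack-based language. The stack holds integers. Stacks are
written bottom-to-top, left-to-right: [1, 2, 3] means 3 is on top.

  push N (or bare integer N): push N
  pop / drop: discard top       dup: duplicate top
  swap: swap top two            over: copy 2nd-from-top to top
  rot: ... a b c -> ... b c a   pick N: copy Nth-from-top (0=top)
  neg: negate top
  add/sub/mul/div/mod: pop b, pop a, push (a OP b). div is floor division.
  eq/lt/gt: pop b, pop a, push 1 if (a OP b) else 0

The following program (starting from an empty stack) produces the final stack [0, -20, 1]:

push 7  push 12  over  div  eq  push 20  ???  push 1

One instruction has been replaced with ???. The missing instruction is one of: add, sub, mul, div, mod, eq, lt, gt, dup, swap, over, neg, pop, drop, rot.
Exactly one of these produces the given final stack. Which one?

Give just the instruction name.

Answer: neg

Derivation:
Stack before ???: [0, 20]
Stack after ???:  [0, -20]
The instruction that transforms [0, 20] -> [0, -20] is: neg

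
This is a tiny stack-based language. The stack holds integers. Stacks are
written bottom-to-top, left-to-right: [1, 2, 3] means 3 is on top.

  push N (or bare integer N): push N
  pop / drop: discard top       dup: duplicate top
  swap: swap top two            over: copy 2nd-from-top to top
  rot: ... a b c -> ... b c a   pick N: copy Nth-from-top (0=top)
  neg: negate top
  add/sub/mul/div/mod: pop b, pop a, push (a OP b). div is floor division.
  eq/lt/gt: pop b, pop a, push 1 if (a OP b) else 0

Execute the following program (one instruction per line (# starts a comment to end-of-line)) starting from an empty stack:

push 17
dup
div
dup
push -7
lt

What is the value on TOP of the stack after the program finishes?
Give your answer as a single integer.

Answer: 0

Derivation:
After 'push 17': [17]
After 'dup': [17, 17]
After 'div': [1]
After 'dup': [1, 1]
After 'push -7': [1, 1, -7]
After 'lt': [1, 0]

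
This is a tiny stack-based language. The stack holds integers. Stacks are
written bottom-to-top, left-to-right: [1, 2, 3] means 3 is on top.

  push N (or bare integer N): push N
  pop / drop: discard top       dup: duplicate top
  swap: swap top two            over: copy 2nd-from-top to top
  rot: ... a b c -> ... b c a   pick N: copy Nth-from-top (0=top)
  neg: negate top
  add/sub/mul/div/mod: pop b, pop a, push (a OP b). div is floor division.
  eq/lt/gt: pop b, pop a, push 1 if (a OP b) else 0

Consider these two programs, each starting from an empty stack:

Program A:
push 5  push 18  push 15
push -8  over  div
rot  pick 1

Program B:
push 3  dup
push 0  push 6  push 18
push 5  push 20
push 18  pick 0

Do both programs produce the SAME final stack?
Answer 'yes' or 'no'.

Answer: no

Derivation:
Program A trace:
  After 'push 5': [5]
  After 'push 18': [5, 18]
  After 'push 15': [5, 18, 15]
  After 'push -8': [5, 18, 15, -8]
  After 'over': [5, 18, 15, -8, 15]
  After 'div': [5, 18, 15, -1]
  After 'rot': [5, 15, -1, 18]
  After 'pick 1': [5, 15, -1, 18, -1]
Program A final stack: [5, 15, -1, 18, -1]

Program B trace:
  After 'push 3': [3]
  After 'dup': [3, 3]
  After 'push 0': [3, 3, 0]
  After 'push 6': [3, 3, 0, 6]
  After 'push 18': [3, 3, 0, 6, 18]
  After 'push 5': [3, 3, 0, 6, 18, 5]
  After 'push 20': [3, 3, 0, 6, 18, 5, 20]
  After 'push 18': [3, 3, 0, 6, 18, 5, 20, 18]
  After 'pick 0': [3, 3, 0, 6, 18, 5, 20, 18, 18]
Program B final stack: [3, 3, 0, 6, 18, 5, 20, 18, 18]
Same: no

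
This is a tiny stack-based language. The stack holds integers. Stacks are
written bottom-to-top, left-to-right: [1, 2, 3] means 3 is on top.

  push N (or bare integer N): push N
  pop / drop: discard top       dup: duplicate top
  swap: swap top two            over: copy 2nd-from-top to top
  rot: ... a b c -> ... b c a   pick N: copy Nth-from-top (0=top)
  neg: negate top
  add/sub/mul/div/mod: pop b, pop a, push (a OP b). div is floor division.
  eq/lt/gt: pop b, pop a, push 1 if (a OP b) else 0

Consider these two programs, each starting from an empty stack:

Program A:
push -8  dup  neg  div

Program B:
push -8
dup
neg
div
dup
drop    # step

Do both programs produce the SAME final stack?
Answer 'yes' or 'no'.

Answer: yes

Derivation:
Program A trace:
  After 'push -8': [-8]
  After 'dup': [-8, -8]
  After 'neg': [-8, 8]
  After 'div': [-1]
Program A final stack: [-1]

Program B trace:
  After 'push -8': [-8]
  After 'dup': [-8, -8]
  After 'neg': [-8, 8]
  After 'div': [-1]
  After 'dup': [-1, -1]
  After 'drop': [-1]
Program B final stack: [-1]
Same: yes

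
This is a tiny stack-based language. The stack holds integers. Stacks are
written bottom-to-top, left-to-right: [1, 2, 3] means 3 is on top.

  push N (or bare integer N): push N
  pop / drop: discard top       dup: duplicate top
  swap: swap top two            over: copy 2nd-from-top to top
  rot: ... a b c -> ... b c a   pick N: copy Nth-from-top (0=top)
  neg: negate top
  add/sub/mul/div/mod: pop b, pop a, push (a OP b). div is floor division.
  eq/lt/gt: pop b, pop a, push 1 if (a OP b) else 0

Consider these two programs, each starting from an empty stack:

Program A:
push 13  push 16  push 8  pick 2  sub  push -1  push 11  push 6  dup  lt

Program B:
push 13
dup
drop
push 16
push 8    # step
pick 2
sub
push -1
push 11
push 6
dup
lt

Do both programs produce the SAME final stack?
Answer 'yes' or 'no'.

Answer: yes

Derivation:
Program A trace:
  After 'push 13': [13]
  After 'push 16': [13, 16]
  After 'push 8': [13, 16, 8]
  After 'pick 2': [13, 16, 8, 13]
  After 'sub': [13, 16, -5]
  After 'push -1': [13, 16, -5, -1]
  After 'push 11': [13, 16, -5, -1, 11]
  After 'push 6': [13, 16, -5, -1, 11, 6]
  After 'dup': [13, 16, -5, -1, 11, 6, 6]
  After 'lt': [13, 16, -5, -1, 11, 0]
Program A final stack: [13, 16, -5, -1, 11, 0]

Program B trace:
  After 'push 13': [13]
  After 'dup': [13, 13]
  After 'drop': [13]
  After 'push 16': [13, 16]
  After 'push 8': [13, 16, 8]
  After 'pick 2': [13, 16, 8, 13]
  After 'sub': [13, 16, -5]
  After 'push -1': [13, 16, -5, -1]
  After 'push 11': [13, 16, -5, -1, 11]
  After 'push 6': [13, 16, -5, -1, 11, 6]
  After 'dup': [13, 16, -5, -1, 11, 6, 6]
  After 'lt': [13, 16, -5, -1, 11, 0]
Program B final stack: [13, 16, -5, -1, 11, 0]
Same: yes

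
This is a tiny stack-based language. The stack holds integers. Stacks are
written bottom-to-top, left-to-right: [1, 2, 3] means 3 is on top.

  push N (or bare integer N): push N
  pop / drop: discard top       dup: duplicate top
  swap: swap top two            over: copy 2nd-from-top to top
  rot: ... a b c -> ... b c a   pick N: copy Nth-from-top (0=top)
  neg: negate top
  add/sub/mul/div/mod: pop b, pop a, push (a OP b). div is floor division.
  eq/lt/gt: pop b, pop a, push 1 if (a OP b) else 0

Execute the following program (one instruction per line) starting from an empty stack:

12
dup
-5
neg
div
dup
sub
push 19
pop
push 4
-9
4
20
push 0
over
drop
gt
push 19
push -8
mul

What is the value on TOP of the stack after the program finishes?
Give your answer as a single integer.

After 'push 12': [12]
After 'dup': [12, 12]
After 'push -5': [12, 12, -5]
After 'neg': [12, 12, 5]
After 'div': [12, 2]
After 'dup': [12, 2, 2]
After 'sub': [12, 0]
After 'push 19': [12, 0, 19]
After 'pop': [12, 0]
After 'push 4': [12, 0, 4]
After 'push -9': [12, 0, 4, -9]
After 'push 4': [12, 0, 4, -9, 4]
After 'push 20': [12, 0, 4, -9, 4, 20]
After 'push 0': [12, 0, 4, -9, 4, 20, 0]
After 'over': [12, 0, 4, -9, 4, 20, 0, 20]
After 'drop': [12, 0, 4, -9, 4, 20, 0]
After 'gt': [12, 0, 4, -9, 4, 1]
After 'push 19': [12, 0, 4, -9, 4, 1, 19]
After 'push -8': [12, 0, 4, -9, 4, 1, 19, -8]
After 'mul': [12, 0, 4, -9, 4, 1, -152]

Answer: -152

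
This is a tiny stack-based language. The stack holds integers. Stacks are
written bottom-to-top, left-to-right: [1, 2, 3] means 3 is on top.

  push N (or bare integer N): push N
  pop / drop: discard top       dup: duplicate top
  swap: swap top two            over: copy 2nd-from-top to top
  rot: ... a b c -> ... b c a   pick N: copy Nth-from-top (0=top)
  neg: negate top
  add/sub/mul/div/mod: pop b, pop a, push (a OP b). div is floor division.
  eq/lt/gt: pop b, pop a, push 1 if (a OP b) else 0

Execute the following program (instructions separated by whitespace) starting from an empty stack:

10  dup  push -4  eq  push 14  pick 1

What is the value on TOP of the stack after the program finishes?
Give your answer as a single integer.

After 'push 10': [10]
After 'dup': [10, 10]
After 'push -4': [10, 10, -4]
After 'eq': [10, 0]
After 'push 14': [10, 0, 14]
After 'pick 1': [10, 0, 14, 0]

Answer: 0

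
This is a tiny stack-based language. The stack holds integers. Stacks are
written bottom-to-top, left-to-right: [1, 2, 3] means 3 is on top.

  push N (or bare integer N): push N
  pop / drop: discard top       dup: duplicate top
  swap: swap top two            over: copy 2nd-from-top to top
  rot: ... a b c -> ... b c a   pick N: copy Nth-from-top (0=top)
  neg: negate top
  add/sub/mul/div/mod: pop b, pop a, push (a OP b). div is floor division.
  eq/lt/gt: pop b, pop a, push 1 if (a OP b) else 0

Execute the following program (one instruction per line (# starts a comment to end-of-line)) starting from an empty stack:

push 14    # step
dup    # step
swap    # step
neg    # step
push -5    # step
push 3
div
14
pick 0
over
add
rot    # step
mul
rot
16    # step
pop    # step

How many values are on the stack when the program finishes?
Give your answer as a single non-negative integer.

Answer: 4

Derivation:
After 'push 14': stack = [14] (depth 1)
After 'dup': stack = [14, 14] (depth 2)
After 'swap': stack = [14, 14] (depth 2)
After 'neg': stack = [14, -14] (depth 2)
After 'push -5': stack = [14, -14, -5] (depth 3)
After 'push 3': stack = [14, -14, -5, 3] (depth 4)
After 'div': stack = [14, -14, -2] (depth 3)
After 'push 14': stack = [14, -14, -2, 14] (depth 4)
After 'pick 0': stack = [14, -14, -2, 14, 14] (depth 5)
After 'over': stack = [14, -14, -2, 14, 14, 14] (depth 6)
After 'add': stack = [14, -14, -2, 14, 28] (depth 5)
After 'rot': stack = [14, -14, 14, 28, -2] (depth 5)
After 'mul': stack = [14, -14, 14, -56] (depth 4)
After 'rot': stack = [14, 14, -56, -14] (depth 4)
After 'push 16': stack = [14, 14, -56, -14, 16] (depth 5)
After 'pop': stack = [14, 14, -56, -14] (depth 4)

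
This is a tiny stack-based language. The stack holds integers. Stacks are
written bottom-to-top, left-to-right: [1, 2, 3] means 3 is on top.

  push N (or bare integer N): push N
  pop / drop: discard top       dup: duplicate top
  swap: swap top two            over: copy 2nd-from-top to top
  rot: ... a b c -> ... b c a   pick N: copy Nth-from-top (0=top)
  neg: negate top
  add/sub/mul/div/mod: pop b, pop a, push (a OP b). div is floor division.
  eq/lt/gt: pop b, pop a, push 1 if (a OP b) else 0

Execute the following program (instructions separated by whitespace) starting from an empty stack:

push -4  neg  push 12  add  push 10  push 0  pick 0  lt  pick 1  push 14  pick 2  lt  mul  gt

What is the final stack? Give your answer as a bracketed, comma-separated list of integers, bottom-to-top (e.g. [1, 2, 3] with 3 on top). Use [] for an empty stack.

Answer: [16, 10, 0]

Derivation:
After 'push -4': [-4]
After 'neg': [4]
After 'push 12': [4, 12]
After 'add': [16]
After 'push 10': [16, 10]
After 'push 0': [16, 10, 0]
After 'pick 0': [16, 10, 0, 0]
After 'lt': [16, 10, 0]
After 'pick 1': [16, 10, 0, 10]
After 'push 14': [16, 10, 0, 10, 14]
After 'pick 2': [16, 10, 0, 10, 14, 0]
After 'lt': [16, 10, 0, 10, 0]
After 'mul': [16, 10, 0, 0]
After 'gt': [16, 10, 0]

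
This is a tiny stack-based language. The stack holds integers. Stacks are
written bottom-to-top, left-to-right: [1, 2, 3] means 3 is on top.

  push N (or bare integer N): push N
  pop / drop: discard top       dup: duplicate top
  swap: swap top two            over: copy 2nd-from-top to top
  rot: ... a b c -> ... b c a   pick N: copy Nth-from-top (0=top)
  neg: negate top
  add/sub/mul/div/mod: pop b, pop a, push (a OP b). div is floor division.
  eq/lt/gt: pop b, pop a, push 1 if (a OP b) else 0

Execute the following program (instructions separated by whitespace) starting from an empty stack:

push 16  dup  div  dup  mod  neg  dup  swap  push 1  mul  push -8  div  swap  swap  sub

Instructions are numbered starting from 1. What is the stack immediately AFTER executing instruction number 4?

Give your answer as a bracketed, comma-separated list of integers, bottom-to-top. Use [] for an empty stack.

Step 1 ('push 16'): [16]
Step 2 ('dup'): [16, 16]
Step 3 ('div'): [1]
Step 4 ('dup'): [1, 1]

Answer: [1, 1]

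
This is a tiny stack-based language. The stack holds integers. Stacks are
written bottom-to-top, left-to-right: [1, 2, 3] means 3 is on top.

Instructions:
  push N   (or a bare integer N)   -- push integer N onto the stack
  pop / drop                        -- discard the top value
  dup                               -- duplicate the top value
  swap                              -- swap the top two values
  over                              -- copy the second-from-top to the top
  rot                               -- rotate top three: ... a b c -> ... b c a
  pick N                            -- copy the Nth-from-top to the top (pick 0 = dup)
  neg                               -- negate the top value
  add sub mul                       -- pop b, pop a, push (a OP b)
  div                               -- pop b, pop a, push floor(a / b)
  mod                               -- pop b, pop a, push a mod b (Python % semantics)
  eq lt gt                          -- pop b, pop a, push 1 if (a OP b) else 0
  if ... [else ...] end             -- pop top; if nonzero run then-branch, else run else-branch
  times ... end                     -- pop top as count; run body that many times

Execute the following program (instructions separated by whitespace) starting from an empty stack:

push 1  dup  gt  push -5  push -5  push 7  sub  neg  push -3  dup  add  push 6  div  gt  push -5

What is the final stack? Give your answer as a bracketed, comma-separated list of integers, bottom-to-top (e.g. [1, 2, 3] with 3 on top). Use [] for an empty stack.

Answer: [0, -5, 1, -5]

Derivation:
After 'push 1': [1]
After 'dup': [1, 1]
After 'gt': [0]
After 'push -5': [0, -5]
After 'push -5': [0, -5, -5]
After 'push 7': [0, -5, -5, 7]
After 'sub': [0, -5, -12]
After 'neg': [0, -5, 12]
After 'push -3': [0, -5, 12, -3]
After 'dup': [0, -5, 12, -3, -3]
After 'add': [0, -5, 12, -6]
After 'push 6': [0, -5, 12, -6, 6]
After 'div': [0, -5, 12, -1]
After 'gt': [0, -5, 1]
After 'push -5': [0, -5, 1, -5]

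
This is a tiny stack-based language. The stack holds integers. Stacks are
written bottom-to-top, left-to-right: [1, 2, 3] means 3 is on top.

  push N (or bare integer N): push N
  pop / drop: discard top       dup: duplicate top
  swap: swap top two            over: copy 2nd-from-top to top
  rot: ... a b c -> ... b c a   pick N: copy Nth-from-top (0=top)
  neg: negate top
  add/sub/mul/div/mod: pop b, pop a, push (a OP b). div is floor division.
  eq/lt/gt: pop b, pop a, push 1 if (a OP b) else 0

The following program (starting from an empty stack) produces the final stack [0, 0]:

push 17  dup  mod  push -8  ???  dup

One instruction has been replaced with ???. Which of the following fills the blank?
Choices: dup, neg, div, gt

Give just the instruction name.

Answer: div

Derivation:
Stack before ???: [0, -8]
Stack after ???:  [0]
Checking each choice:
  dup: produces [0, -8, -8, -8]
  neg: produces [0, 8, 8]
  div: MATCH
  gt: produces [1, 1]


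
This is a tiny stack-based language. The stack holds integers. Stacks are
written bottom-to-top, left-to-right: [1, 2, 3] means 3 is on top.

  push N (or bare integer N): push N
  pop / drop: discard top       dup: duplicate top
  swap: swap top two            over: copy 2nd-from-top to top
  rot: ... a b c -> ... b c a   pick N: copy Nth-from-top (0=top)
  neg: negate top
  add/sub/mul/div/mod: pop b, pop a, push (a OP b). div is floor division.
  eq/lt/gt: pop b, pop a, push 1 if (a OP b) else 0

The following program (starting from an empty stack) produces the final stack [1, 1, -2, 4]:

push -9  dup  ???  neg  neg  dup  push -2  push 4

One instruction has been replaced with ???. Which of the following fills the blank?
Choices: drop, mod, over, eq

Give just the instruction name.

Answer: eq

Derivation:
Stack before ???: [-9, -9]
Stack after ???:  [1]
Checking each choice:
  drop: produces [-9, -9, -2, 4]
  mod: produces [0, 0, -2, 4]
  over: produces [-9, -9, -9, -9, -2, 4]
  eq: MATCH


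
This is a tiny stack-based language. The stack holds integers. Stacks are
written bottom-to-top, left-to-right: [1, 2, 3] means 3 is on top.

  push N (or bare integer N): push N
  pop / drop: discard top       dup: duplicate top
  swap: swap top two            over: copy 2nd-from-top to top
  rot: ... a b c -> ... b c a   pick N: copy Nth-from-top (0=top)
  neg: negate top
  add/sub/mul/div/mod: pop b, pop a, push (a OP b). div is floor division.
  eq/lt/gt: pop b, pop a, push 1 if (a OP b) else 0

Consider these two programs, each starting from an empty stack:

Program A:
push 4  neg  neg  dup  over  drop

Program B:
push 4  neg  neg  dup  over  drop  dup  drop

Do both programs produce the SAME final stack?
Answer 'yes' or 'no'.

Program A trace:
  After 'push 4': [4]
  After 'neg': [-4]
  After 'neg': [4]
  After 'dup': [4, 4]
  After 'over': [4, 4, 4]
  After 'drop': [4, 4]
Program A final stack: [4, 4]

Program B trace:
  After 'push 4': [4]
  After 'neg': [-4]
  After 'neg': [4]
  After 'dup': [4, 4]
  After 'over': [4, 4, 4]
  After 'drop': [4, 4]
  After 'dup': [4, 4, 4]
  After 'drop': [4, 4]
Program B final stack: [4, 4]
Same: yes

Answer: yes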